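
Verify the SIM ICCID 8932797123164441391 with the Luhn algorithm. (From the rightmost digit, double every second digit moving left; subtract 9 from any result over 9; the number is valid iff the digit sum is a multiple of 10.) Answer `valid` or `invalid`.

From the right, keep odd positions and double even positions (subtract 9 from any doubled value over 9):
  doubled (positions 2,4,...): 9 2 8 3 6 2 9 4 9 → sum 52
  kept (positions 1,3,...): 1 3 4 4 1 2 7 7 3 8 → sum 40
Total = 92.
92 mod 10 = 2, so the number is invalid.

invalid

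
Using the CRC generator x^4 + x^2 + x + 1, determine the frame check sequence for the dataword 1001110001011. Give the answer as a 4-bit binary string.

1110

Append 4 zeros: 10011100010110000. Divide by 10111 (XOR where the leading bit is 1):
  pos 0: 10011 XOR 10111 = 00100
  pos 2: 10010 XOR 10111 = 00101
  pos 4: 10100 XOR 10111 = 00011
  pos 7: 11101 XOR 10111 = 01010
  pos 8: 10101 XOR 10111 = 00010
  pos 11: 10000 XOR 10111 = 00111
Remainder (last 4 bits) = 1110. This is the CRC / FCS.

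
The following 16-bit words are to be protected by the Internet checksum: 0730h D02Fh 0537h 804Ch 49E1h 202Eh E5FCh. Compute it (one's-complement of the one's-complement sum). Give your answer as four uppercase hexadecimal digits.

5310

One's-complement addition (fold any carry out of bit 15 back into bit 0):
  0x0730 + 0xD02F = 0x0D75F
  0xD75F + 0x0537 = 0x0DC96
  0xDC96 + 0x804C = 0x15CE2 → wrap carry → 0x5CE3
  0x5CE3 + 0x49E1 = 0x0A6C4
  0xA6C4 + 0x202E = 0x0C6F2
  0xC6F2 + 0xE5FC = 0x1ACEE → wrap carry → 0xACEF
One's-complement sum = 0xACEF.
Checksum = ~0xACEF & 0xFFFF = 0x5310.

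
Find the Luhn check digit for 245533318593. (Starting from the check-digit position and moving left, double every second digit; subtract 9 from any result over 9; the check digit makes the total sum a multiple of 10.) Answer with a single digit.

6

Partial digits right→left: 3 9 5 8 1 3 3 3 5 5 4 2
Double every second digit counting from the check-digit position (so the 1st, 3rd, 5th, ... of the partial from the right).
  doubled (with −9 where >9): 6 1 2 6 1 8 → sum 24
  kept as-is: 9 8 3 3 5 2 → sum 30
Total = 24 + 30 = 54.
Check digit = (10 − (54 mod 10)) mod 10 = 6.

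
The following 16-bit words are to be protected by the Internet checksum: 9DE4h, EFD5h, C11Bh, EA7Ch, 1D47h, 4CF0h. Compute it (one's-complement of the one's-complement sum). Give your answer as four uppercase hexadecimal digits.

One's-complement addition (fold any carry out of bit 15 back into bit 0):
  0x9DE4 + 0xEFD5 = 0x18DB9 → wrap carry → 0x8DBA
  0x8DBA + 0xC11B = 0x14ED5 → wrap carry → 0x4ED6
  0x4ED6 + 0xEA7C = 0x13952 → wrap carry → 0x3953
  0x3953 + 0x1D47 = 0x0569A
  0x569A + 0x4CF0 = 0x0A38A
One's-complement sum = 0xA38A.
Checksum = ~0xA38A & 0xFFFF = 0x5C75.

5C75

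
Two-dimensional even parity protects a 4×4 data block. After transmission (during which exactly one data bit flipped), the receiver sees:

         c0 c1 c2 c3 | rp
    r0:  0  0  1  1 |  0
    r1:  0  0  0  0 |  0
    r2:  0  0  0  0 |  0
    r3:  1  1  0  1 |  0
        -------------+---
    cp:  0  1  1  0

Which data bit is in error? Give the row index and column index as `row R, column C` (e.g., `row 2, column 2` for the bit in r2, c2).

Recompute each row's even parity and compare to rp:
  r0: data parity 0, sent rp 0 → ok
  r1: data parity 0, sent rp 0 → ok
  r2: data parity 0, sent rp 0 → ok
  r3: data parity 1, sent rp 0 → mismatch
Recompute each column's even parity and compare to cp:
  c0: data parity 1, sent cp 0 → mismatch
  c1: data parity 1, sent cp 1 → ok
  c2: data parity 1, sent cp 1 → ok
  c3: data parity 0, sent cp 0 → ok
Exactly one row (r3) and one column (c0) fail → the flipped bit is at their intersection.

row 3, column 0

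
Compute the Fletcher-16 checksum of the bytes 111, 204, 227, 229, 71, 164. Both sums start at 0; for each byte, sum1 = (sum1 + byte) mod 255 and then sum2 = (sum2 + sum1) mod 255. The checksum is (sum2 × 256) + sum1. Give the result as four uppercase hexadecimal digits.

11F1

Running sums (mod 255):
  after byte 0 (111): sum1=111, sum2=111
  after byte 1 (204): sum1=60, sum2=171
  after byte 2 (227): sum1=32, sum2=203
  after byte 3 (229): sum1=6, sum2=209
  after byte 4 (71): sum1=77, sum2=31
  after byte 5 (164): sum1=241, sum2=17
Checksum = sum2·256 + sum1 = 17·256 + 241 = 4593 = 0x11F1.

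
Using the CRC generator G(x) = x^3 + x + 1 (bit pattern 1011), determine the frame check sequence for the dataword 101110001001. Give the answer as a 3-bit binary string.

Append 3 zeros: 101110001001000. Divide by 1011 (XOR where the leading bit is 1):
  pos 0: 1011 XOR 1011 = 0000
  pos 4: 1000 XOR 1011 = 0011
  pos 6: 1110 XOR 1011 = 0101
  pos 7: 1010 XOR 1011 = 0001
  pos 10: 1100 XOR 1011 = 0111
  pos 11: 1110 XOR 1011 = 0101
Remainder (last 3 bits) = 101. This is the CRC / FCS.

101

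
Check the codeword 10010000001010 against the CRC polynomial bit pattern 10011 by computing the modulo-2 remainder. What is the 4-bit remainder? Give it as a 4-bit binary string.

Modulo-2 division of 10010000001010 by 10011:
  pos 0: 10010 XOR 10011 = 00001
  pos 4: 10000 XOR 10011 = 00011
  pos 7: 11010 XOR 10011 = 01001
  pos 8: 10011 XOR 10011 = 00000
Remainder = 0000 (zero — the frame passes the CRC check).

0000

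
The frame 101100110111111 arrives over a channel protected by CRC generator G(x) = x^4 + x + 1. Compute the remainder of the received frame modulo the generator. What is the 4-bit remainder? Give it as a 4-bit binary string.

1100

Modulo-2 division of 101100110111111 by 10011:
  pos 0: 10110 XOR 10011 = 00101
  pos 2: 10101 XOR 10011 = 00110
  pos 4: 11010 XOR 10011 = 01001
  pos 5: 10011 XOR 10011 = 00000
  pos 10: 11111 XOR 10011 = 01100
Remainder = 1100 (nonzero — an error is detected).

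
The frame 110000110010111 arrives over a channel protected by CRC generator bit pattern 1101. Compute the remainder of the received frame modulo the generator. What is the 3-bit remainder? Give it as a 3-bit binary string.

Modulo-2 division of 110000110010111 by 1101:
  pos 0: 1100 XOR 1101 = 0001
  pos 3: 1001 XOR 1101 = 0100
  pos 4: 1001 XOR 1101 = 0100
  pos 5: 1000 XOR 1101 = 0101
  pos 6: 1010 XOR 1101 = 0111
  pos 7: 1111 XOR 1101 = 0010
  pos 9: 1001 XOR 1101 = 0100
  pos 10: 1001 XOR 1101 = 0100
  pos 11: 1001 XOR 1101 = 0100
Remainder = 100 (nonzero — an error is detected).

100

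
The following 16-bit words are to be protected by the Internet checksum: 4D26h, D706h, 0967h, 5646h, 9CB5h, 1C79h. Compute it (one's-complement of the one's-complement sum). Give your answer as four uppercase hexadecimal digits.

C2F6

One's-complement addition (fold any carry out of bit 15 back into bit 0):
  0x4D26 + 0xD706 = 0x1242C → wrap carry → 0x242D
  0x242D + 0x0967 = 0x02D94
  0x2D94 + 0x5646 = 0x083DA
  0x83DA + 0x9CB5 = 0x1208F → wrap carry → 0x2090
  0x2090 + 0x1C79 = 0x03D09
One's-complement sum = 0x3D09.
Checksum = ~0x3D09 & 0xFFFF = 0xC2F6.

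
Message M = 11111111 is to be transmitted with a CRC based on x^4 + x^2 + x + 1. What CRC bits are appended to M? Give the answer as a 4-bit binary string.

Append 4 zeros: 111111110000. Divide by 10111 (XOR where the leading bit is 1):
  pos 0: 11111 XOR 10111 = 01000
  pos 1: 10001 XOR 10111 = 00110
  pos 3: 11011 XOR 10111 = 01100
  pos 4: 11000 XOR 10111 = 01111
  pos 5: 11110 XOR 10111 = 01001
  pos 6: 10010 XOR 10111 = 00101
Remainder (last 4 bits) = 1010. This is the CRC / FCS.

1010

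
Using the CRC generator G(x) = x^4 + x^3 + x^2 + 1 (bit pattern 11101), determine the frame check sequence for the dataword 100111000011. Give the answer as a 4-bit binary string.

Append 4 zeros: 1001110000110000. Divide by 11101 (XOR where the leading bit is 1):
  pos 0: 10011 XOR 11101 = 01110
  pos 1: 11101 XOR 11101 = 00000
  pos 10: 11000 XOR 11101 = 00101
Remainder (last 4 bits) = 1010. This is the CRC / FCS.

1010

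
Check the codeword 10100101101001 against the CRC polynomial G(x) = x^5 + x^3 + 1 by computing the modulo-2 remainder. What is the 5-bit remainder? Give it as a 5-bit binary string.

10010

Modulo-2 division of 10100101101001 by 101001:
  pos 0: 101001 XOR 101001 = 000000
  pos 7: 110100 XOR 101001 = 011101
  pos 8: 111011 XOR 101001 = 010010
Remainder = 10010 (nonzero — an error is detected).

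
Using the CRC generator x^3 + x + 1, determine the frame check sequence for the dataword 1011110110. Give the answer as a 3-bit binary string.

010

Append 3 zeros: 1011110110000. Divide by 1011 (XOR where the leading bit is 1):
  pos 0: 1011 XOR 1011 = 0000
  pos 4: 1101 XOR 1011 = 0110
  pos 5: 1101 XOR 1011 = 0110
  pos 6: 1100 XOR 1011 = 0111
  pos 7: 1110 XOR 1011 = 0101
  pos 8: 1010 XOR 1011 = 0001
Remainder (last 3 bits) = 010. This is the CRC / FCS.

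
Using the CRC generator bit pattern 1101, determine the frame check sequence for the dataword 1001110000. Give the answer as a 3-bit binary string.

100

Append 3 zeros: 1001110000000. Divide by 1101 (XOR where the leading bit is 1):
  pos 0: 1001 XOR 1101 = 0100
  pos 1: 1001 XOR 1101 = 0100
  pos 2: 1001 XOR 1101 = 0100
  pos 3: 1000 XOR 1101 = 0101
  pos 4: 1010 XOR 1101 = 0111
  pos 5: 1110 XOR 1101 = 0011
  pos 7: 1100 XOR 1101 = 0001
Remainder (last 3 bits) = 100. This is the CRC / FCS.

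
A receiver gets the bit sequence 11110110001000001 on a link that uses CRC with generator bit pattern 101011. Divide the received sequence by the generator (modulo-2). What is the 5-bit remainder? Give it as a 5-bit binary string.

00000

Modulo-2 division of 11110110001000001 by 101011:
  pos 0: 111101 XOR 101011 = 010110
  pos 1: 101101 XOR 101011 = 000110
  pos 4: 110000 XOR 101011 = 011011
  pos 5: 110111 XOR 101011 = 011100
  pos 6: 111000 XOR 101011 = 010011
  pos 7: 100110 XOR 101011 = 001101
  pos 9: 110100 XOR 101011 = 011111
  pos 10: 111110 XOR 101011 = 010101
  pos 11: 101011 XOR 101011 = 000000
Remainder = 00000 (zero — the frame passes the CRC check).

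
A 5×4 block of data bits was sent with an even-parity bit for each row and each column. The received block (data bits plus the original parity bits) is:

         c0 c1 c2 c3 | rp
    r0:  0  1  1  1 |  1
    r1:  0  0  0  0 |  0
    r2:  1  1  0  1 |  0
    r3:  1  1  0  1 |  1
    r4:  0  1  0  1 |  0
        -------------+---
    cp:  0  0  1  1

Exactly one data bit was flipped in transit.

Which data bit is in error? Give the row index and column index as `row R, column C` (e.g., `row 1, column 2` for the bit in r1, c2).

row 2, column 3

Recompute each row's even parity and compare to rp:
  r0: data parity 1, sent rp 1 → ok
  r1: data parity 0, sent rp 0 → ok
  r2: data parity 1, sent rp 0 → mismatch
  r3: data parity 1, sent rp 1 → ok
  r4: data parity 0, sent rp 0 → ok
Recompute each column's even parity and compare to cp:
  c0: data parity 0, sent cp 0 → ok
  c1: data parity 0, sent cp 0 → ok
  c2: data parity 1, sent cp 1 → ok
  c3: data parity 0, sent cp 1 → mismatch
Exactly one row (r2) and one column (c3) fail → the flipped bit is at their intersection.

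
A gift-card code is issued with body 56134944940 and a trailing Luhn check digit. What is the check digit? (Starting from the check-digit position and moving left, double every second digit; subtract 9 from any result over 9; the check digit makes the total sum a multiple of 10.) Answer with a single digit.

6

Partial digits right→left: 0 4 9 4 4 9 4 3 1 6 5
Double every second digit counting from the check-digit position (so the 1st, 3rd, 5th, ... of the partial from the right).
  doubled (with −9 where >9): 0 9 8 8 2 1 → sum 28
  kept as-is: 4 4 9 3 6 → sum 26
Total = 28 + 26 = 54.
Check digit = (10 − (54 mod 10)) mod 10 = 6.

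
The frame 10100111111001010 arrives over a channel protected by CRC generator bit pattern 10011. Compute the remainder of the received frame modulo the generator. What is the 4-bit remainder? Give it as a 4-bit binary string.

0000

Modulo-2 division of 10100111111001010 by 10011:
  pos 0: 10100 XOR 10011 = 00111
  pos 2: 11111 XOR 10011 = 01100
  pos 3: 11001 XOR 10011 = 01010
  pos 4: 10101 XOR 10011 = 00110
  pos 6: 11011 XOR 10011 = 01000
  pos 7: 10000 XOR 10011 = 00011
  pos 10: 11010 XOR 10011 = 01001
  pos 11: 10011 XOR 10011 = 00000
Remainder = 0000 (zero — the frame passes the CRC check).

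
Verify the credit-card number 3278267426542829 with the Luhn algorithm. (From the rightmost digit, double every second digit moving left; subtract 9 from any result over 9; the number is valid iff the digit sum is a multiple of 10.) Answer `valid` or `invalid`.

From the right, keep odd positions and double even positions (subtract 9 from any doubled value over 9):
  doubled (positions 2,4,...): 4 4 1 4 5 4 5 6 → sum 33
  kept (positions 1,3,...): 9 8 4 6 4 6 8 2 → sum 47
Total = 80.
80 mod 10 = 0, so the number is valid.

valid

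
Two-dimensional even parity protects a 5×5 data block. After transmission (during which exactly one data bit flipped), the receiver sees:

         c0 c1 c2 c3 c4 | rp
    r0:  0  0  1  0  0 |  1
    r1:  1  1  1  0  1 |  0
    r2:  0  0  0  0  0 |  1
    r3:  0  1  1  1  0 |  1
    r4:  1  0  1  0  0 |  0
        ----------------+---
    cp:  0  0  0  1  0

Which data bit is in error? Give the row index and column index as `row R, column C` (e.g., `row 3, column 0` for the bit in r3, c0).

Recompute each row's even parity and compare to rp:
  r0: data parity 1, sent rp 1 → ok
  r1: data parity 0, sent rp 0 → ok
  r2: data parity 0, sent rp 1 → mismatch
  r3: data parity 1, sent rp 1 → ok
  r4: data parity 0, sent rp 0 → ok
Recompute each column's even parity and compare to cp:
  c0: data parity 0, sent cp 0 → ok
  c1: data parity 0, sent cp 0 → ok
  c2: data parity 0, sent cp 0 → ok
  c3: data parity 1, sent cp 1 → ok
  c4: data parity 1, sent cp 0 → mismatch
Exactly one row (r2) and one column (c4) fail → the flipped bit is at their intersection.

row 2, column 4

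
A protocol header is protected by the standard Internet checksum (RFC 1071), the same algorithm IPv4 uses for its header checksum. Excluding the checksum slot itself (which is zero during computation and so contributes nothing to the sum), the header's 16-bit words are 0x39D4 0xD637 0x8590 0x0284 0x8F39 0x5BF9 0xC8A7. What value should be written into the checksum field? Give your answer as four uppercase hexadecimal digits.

One's-complement addition (fold any carry out of bit 15 back into bit 0):
  0x39D4 + 0xD637 = 0x1100B → wrap carry → 0x100C
  0x100C + 0x8590 = 0x0959C
  0x959C + 0x0284 = 0x09820
  0x9820 + 0x8F39 = 0x12759 → wrap carry → 0x275A
  0x275A + 0x5BF9 = 0x08353
  0x8353 + 0xC8A7 = 0x14BFA → wrap carry → 0x4BFB
One's-complement sum = 0x4BFB.
Checksum = ~0x4BFB & 0xFFFF = 0xB404.

B404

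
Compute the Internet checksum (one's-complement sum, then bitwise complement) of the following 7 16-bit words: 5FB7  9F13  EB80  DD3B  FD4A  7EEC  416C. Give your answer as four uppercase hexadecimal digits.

One's-complement addition (fold any carry out of bit 15 back into bit 0):
  0x5FB7 + 0x9F13 = 0x0FECA
  0xFECA + 0xEB80 = 0x1EA4A → wrap carry → 0xEA4B
  0xEA4B + 0xDD3B = 0x1C786 → wrap carry → 0xC787
  0xC787 + 0xFD4A = 0x1C4D1 → wrap carry → 0xC4D2
  0xC4D2 + 0x7EEC = 0x143BE → wrap carry → 0x43BF
  0x43BF + 0x416C = 0x0852B
One's-complement sum = 0x852B.
Checksum = ~0x852B & 0xFFFF = 0x7AD4.

7AD4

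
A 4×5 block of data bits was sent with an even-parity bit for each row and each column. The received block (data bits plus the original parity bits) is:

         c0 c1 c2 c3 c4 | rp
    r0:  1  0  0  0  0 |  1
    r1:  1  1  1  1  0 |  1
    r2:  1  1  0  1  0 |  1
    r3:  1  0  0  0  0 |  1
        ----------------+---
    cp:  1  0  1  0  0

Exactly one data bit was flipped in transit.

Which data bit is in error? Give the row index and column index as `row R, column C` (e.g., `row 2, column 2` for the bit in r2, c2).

Recompute each row's even parity and compare to rp:
  r0: data parity 1, sent rp 1 → ok
  r1: data parity 0, sent rp 1 → mismatch
  r2: data parity 1, sent rp 1 → ok
  r3: data parity 1, sent rp 1 → ok
Recompute each column's even parity and compare to cp:
  c0: data parity 0, sent cp 1 → mismatch
  c1: data parity 0, sent cp 0 → ok
  c2: data parity 1, sent cp 1 → ok
  c3: data parity 0, sent cp 0 → ok
  c4: data parity 0, sent cp 0 → ok
Exactly one row (r1) and one column (c0) fail → the flipped bit is at their intersection.

row 1, column 0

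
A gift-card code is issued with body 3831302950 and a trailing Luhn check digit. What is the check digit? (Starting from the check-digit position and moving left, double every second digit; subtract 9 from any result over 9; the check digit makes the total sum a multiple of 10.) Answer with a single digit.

6

Partial digits right→left: 0 5 9 2 0 3 1 3 8 3
Double every second digit counting from the check-digit position (so the 1st, 3rd, 5th, ... of the partial from the right).
  doubled (with −9 where >9): 0 9 0 2 7 → sum 18
  kept as-is: 5 2 3 3 3 → sum 16
Total = 18 + 16 = 34.
Check digit = (10 − (34 mod 10)) mod 10 = 6.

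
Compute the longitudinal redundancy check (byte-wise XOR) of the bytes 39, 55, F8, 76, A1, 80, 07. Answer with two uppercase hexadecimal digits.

C4

XOR the bytes together:
  start with 0x39
  0x39 ⊕ 0x55 = 0x6C
  0x6C ⊕ 0xF8 = 0x94
  0x94 ⊕ 0x76 = 0xE2
  0xE2 ⊕ 0xA1 = 0x43
  0x43 ⊕ 0x80 = 0xC3
  0xC3 ⊕ 0x07 = 0xC4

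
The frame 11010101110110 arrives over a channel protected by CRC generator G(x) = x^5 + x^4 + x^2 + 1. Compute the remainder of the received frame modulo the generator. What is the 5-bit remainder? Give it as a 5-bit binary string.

Modulo-2 division of 11010101110110 by 110101:
  pos 0: 110101 XOR 110101 = 000000
  pos 7: 111011 XOR 110101 = 001110
Remainder = 11100 (nonzero — an error is detected).

11100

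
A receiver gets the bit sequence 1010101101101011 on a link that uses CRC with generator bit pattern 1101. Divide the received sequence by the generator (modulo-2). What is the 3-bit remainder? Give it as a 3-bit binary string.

110

Modulo-2 division of 1010101101101011 by 1101:
  pos 0: 1010 XOR 1101 = 0111
  pos 1: 1111 XOR 1101 = 0010
  pos 3: 1001 XOR 1101 = 0100
  pos 4: 1001 XOR 1101 = 0100
  pos 5: 1000 XOR 1101 = 0101
  pos 6: 1011 XOR 1101 = 0110
  pos 7: 1101 XOR 1101 = 0000
  pos 12: 1011 XOR 1101 = 0110
Remainder = 110 (nonzero — an error is detected).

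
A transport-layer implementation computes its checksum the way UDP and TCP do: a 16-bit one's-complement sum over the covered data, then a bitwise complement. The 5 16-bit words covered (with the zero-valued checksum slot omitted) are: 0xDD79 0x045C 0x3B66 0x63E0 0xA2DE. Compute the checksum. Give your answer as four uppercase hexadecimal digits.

DC04

One's-complement addition (fold any carry out of bit 15 back into bit 0):
  0xDD79 + 0x045C = 0x0E1D5
  0xE1D5 + 0x3B66 = 0x11D3B → wrap carry → 0x1D3C
  0x1D3C + 0x63E0 = 0x0811C
  0x811C + 0xA2DE = 0x123FA → wrap carry → 0x23FB
One's-complement sum = 0x23FB.
Checksum = ~0x23FB & 0xFFFF = 0xDC04.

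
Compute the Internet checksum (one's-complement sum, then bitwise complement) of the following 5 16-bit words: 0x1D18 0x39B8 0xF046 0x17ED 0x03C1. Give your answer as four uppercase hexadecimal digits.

One's-complement addition (fold any carry out of bit 15 back into bit 0):
  0x1D18 + 0x39B8 = 0x056D0
  0x56D0 + 0xF046 = 0x14716 → wrap carry → 0x4717
  0x4717 + 0x17ED = 0x05F04
  0x5F04 + 0x03C1 = 0x062C5
One's-complement sum = 0x62C5.
Checksum = ~0x62C5 & 0xFFFF = 0x9D3A.

9D3A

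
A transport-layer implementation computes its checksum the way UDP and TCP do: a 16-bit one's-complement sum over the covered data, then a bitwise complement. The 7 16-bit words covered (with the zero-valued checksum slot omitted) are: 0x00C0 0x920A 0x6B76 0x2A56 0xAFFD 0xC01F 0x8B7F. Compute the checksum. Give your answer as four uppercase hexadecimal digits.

DBCB

One's-complement addition (fold any carry out of bit 15 back into bit 0):
  0x00C0 + 0x920A = 0x092CA
  0x92CA + 0x6B76 = 0x0FE40
  0xFE40 + 0x2A56 = 0x12896 → wrap carry → 0x2897
  0x2897 + 0xAFFD = 0x0D894
  0xD894 + 0xC01F = 0x198B3 → wrap carry → 0x98B4
  0x98B4 + 0x8B7F = 0x12433 → wrap carry → 0x2434
One's-complement sum = 0x2434.
Checksum = ~0x2434 & 0xFFFF = 0xDBCB.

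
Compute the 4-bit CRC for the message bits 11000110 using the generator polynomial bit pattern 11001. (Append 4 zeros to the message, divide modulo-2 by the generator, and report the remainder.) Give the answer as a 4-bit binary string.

0011

Append 4 zeros: 110001100000. Divide by 11001 (XOR where the leading bit is 1):
  pos 0: 11000 XOR 11001 = 00001
  pos 4: 11100 XOR 11001 = 00101
  pos 6: 10100 XOR 11001 = 01101
  pos 7: 11010 XOR 11001 = 00011
Remainder (last 4 bits) = 0011. This is the CRC / FCS.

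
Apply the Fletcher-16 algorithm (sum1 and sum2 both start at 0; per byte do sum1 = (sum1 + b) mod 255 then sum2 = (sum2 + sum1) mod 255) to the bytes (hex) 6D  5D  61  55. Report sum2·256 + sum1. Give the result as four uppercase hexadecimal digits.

Running sums (mod 255):
  after byte 0 (6D): sum1=109, sum2=109
  after byte 1 (5D): sum1=202, sum2=56
  after byte 2 (61): sum1=44, sum2=100
  after byte 3 (55): sum1=129, sum2=229
Checksum = sum2·256 + sum1 = 229·256 + 129 = 58753 = 0xE581.

E581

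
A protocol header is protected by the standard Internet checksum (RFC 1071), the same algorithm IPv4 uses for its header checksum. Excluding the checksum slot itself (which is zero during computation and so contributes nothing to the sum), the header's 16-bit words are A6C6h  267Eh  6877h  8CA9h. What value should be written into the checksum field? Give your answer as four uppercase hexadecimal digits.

One's-complement addition (fold any carry out of bit 15 back into bit 0):
  0xA6C6 + 0x267E = 0x0CD44
  0xCD44 + 0x6877 = 0x135BB → wrap carry → 0x35BC
  0x35BC + 0x8CA9 = 0x0C265
One's-complement sum = 0xC265.
Checksum = ~0xC265 & 0xFFFF = 0x3D9A.

3D9A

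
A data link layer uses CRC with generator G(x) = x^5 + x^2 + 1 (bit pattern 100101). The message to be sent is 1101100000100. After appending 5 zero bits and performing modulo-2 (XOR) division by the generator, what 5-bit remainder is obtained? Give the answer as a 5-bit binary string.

Append 5 zeros: 110110000010000000. Divide by 100101 (XOR where the leading bit is 1):
  pos 0: 110110 XOR 100101 = 010011
  pos 1: 100110 XOR 100101 = 000011
  pos 5: 110001 XOR 100101 = 010100
  pos 6: 101000 XOR 100101 = 001101
  pos 8: 110100 XOR 100101 = 010001
  pos 9: 100010 XOR 100101 = 000111
  pos 12: 111000 XOR 100101 = 011101
Remainder (last 5 bits) = 11101. This is the CRC / FCS.

11101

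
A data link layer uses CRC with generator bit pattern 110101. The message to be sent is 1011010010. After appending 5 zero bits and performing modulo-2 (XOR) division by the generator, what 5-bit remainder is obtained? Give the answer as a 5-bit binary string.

Append 5 zeros: 101101001000000. Divide by 110101 (XOR where the leading bit is 1):
  pos 0: 101101 XOR 110101 = 011000
  pos 1: 110000 XOR 110101 = 000101
  pos 4: 101010 XOR 110101 = 011111
  pos 5: 111110 XOR 110101 = 001011
  pos 7: 101100 XOR 110101 = 011001
  pos 8: 110010 XOR 110101 = 000111
Remainder (last 5 bits) = 01110. This is the CRC / FCS.

01110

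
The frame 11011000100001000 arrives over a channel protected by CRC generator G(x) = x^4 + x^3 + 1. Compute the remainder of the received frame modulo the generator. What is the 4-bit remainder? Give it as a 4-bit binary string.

0000

Modulo-2 division of 11011000100001000 by 11001:
  pos 0: 11011 XOR 11001 = 00010
  pos 3: 10000 XOR 11001 = 01001
  pos 4: 10011 XOR 11001 = 01010
  pos 5: 10100 XOR 11001 = 01101
  pos 6: 11010 XOR 11001 = 00011
  pos 9: 11001 XOR 11001 = 00000
Remainder = 0000 (zero — the frame passes the CRC check).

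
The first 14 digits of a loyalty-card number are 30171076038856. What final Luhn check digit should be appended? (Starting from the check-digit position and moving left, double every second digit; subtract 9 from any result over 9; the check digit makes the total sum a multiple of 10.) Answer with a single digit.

Partial digits right→left: 6 5 8 8 3 0 6 7 0 1 7 1 0 3
Double every second digit counting from the check-digit position (so the 1st, 3rd, 5th, ... of the partial from the right).
  doubled (with −9 where >9): 3 7 6 3 0 5 0 → sum 24
  kept as-is: 5 8 0 7 1 1 3 → sum 25
Total = 24 + 25 = 49.
Check digit = (10 − (49 mod 10)) mod 10 = 1.

1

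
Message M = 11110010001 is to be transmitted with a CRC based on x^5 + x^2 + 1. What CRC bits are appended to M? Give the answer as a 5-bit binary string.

01111

Append 5 zeros: 1111001000100000. Divide by 100101 (XOR where the leading bit is 1):
  pos 0: 111100 XOR 100101 = 011001
  pos 1: 110011 XOR 100101 = 010110
  pos 2: 101100 XOR 100101 = 001001
  pos 4: 100100 XOR 100101 = 000001
  pos 9: 110000 XOR 100101 = 010101
  pos 10: 101010 XOR 100101 = 001111
Remainder (last 5 bits) = 01111. This is the CRC / FCS.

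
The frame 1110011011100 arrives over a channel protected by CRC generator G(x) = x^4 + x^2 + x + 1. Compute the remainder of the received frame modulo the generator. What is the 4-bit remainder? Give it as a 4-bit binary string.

Modulo-2 division of 1110011011100 by 10111:
  pos 0: 11100 XOR 10111 = 01011
  pos 1: 10111 XOR 10111 = 00000
  pos 6: 10111 XOR 10111 = 00000
Remainder = 0000 (zero — the frame passes the CRC check).

0000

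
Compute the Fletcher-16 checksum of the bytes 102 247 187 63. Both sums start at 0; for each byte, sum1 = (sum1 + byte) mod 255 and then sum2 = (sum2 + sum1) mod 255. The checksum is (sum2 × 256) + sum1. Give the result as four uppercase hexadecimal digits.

3859

Running sums (mod 255):
  after byte 0 (102): sum1=102, sum2=102
  after byte 1 (247): sum1=94, sum2=196
  after byte 2 (187): sum1=26, sum2=222
  after byte 3 (63): sum1=89, sum2=56
Checksum = sum2·256 + sum1 = 56·256 + 89 = 14425 = 0x3859.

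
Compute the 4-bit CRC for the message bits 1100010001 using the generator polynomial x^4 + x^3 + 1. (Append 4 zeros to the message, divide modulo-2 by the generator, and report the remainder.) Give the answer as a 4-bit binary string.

Append 4 zeros: 11000100010000. Divide by 11001 (XOR where the leading bit is 1):
  pos 0: 11000 XOR 11001 = 00001
  pos 4: 11000 XOR 11001 = 00001
  pos 8: 11000 XOR 11001 = 00001
Remainder (last 4 bits) = 0010. This is the CRC / FCS.

0010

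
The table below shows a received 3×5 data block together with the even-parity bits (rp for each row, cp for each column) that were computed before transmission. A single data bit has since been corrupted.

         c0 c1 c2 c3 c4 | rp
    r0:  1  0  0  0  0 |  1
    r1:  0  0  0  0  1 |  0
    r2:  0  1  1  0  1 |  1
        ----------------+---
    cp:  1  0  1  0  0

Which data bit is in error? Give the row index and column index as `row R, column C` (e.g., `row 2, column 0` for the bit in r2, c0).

Recompute each row's even parity and compare to rp:
  r0: data parity 1, sent rp 1 → ok
  r1: data parity 1, sent rp 0 → mismatch
  r2: data parity 1, sent rp 1 → ok
Recompute each column's even parity and compare to cp:
  c0: data parity 1, sent cp 1 → ok
  c1: data parity 1, sent cp 0 → mismatch
  c2: data parity 1, sent cp 1 → ok
  c3: data parity 0, sent cp 0 → ok
  c4: data parity 0, sent cp 0 → ok
Exactly one row (r1) and one column (c1) fail → the flipped bit is at their intersection.

row 1, column 1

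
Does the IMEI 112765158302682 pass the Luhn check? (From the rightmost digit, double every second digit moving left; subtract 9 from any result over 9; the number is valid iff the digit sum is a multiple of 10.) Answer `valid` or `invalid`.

From the right, keep odd positions and double even positions (subtract 9 from any doubled value over 9):
  doubled (positions 2,4,...): 7 4 6 1 1 5 2 → sum 26
  kept (positions 1,3,...): 2 6 0 8 1 6 2 1 → sum 26
Total = 52.
52 mod 10 = 2, so the number is invalid.

invalid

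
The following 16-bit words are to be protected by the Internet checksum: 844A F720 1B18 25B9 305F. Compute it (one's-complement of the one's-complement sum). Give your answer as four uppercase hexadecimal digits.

1364

One's-complement addition (fold any carry out of bit 15 back into bit 0):
  0x844A + 0xF720 = 0x17B6A → wrap carry → 0x7B6B
  0x7B6B + 0x1B18 = 0x09683
  0x9683 + 0x25B9 = 0x0BC3C
  0xBC3C + 0x305F = 0x0EC9B
One's-complement sum = 0xEC9B.
Checksum = ~0xEC9B & 0xFFFF = 0x1364.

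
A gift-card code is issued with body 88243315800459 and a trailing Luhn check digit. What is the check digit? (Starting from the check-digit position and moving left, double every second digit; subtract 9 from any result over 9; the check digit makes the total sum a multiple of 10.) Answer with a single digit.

Partial digits right→left: 9 5 4 0 0 8 5 1 3 3 4 2 8 8
Double every second digit counting from the check-digit position (so the 1st, 3rd, 5th, ... of the partial from the right).
  doubled (with −9 where >9): 9 8 0 1 6 8 7 → sum 39
  kept as-is: 5 0 8 1 3 2 8 → sum 27
Total = 39 + 27 = 66.
Check digit = (10 − (66 mod 10)) mod 10 = 4.

4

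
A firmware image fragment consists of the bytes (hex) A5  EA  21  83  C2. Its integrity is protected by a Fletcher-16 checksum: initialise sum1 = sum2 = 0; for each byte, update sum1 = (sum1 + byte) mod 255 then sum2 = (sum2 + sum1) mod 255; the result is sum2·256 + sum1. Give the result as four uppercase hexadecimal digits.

Running sums (mod 255):
  after byte 0 (A5): sum1=165, sum2=165
  after byte 1 (EA): sum1=144, sum2=54
  after byte 2 (21): sum1=177, sum2=231
  after byte 3 (83): sum1=53, sum2=29
  after byte 4 (C2): sum1=247, sum2=21
Checksum = sum2·256 + sum1 = 21·256 + 247 = 5623 = 0x15F7.

15F7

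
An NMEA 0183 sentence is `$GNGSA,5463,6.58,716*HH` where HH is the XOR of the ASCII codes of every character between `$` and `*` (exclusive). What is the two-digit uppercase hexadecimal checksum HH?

XOR the ASCII codes of the payload characters:
  'G' = 0x47 → acc = 0x47
  'N' = 0x4E → acc = 0x09
  'G' = 0x47 → acc = 0x4E
  'S' = 0x53 → acc = 0x1D
  'A' = 0x41 → acc = 0x5C
  ',' = 0x2C → acc = 0x70
  '5' = 0x35 → acc = 0x45
  '4' = 0x34 → acc = 0x71
  '6' = 0x36 → acc = 0x47
  '3' = 0x33 → acc = 0x74
  ',' = 0x2C → acc = 0x58
  '6' = 0x36 → acc = 0x6E
  '.' = 0x2E → acc = 0x40
  '5' = 0x35 → acc = 0x75
  '8' = 0x38 → acc = 0x4D
  ',' = 0x2C → acc = 0x61
  '7' = 0x37 → acc = 0x56
  '1' = 0x31 → acc = 0x67
  '6' = 0x36 → acc = 0x51
Checksum = 0x51.

51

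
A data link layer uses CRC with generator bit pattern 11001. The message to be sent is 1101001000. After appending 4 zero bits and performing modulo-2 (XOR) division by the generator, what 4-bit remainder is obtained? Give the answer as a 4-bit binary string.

1000

Append 4 zeros: 11010010000000. Divide by 11001 (XOR where the leading bit is 1):
  pos 0: 11010 XOR 11001 = 00011
  pos 3: 11010 XOR 11001 = 00011
  pos 6: 11000 XOR 11001 = 00001
Remainder (last 4 bits) = 1000. This is the CRC / FCS.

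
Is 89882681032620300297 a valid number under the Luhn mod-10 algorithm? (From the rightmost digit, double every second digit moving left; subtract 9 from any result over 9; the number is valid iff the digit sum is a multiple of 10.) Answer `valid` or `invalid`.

From the right, keep odd positions and double even positions (subtract 9 from any doubled value over 9):
  doubled (positions 2,4,...): 9 0 6 4 4 0 7 4 7 7 → sum 48
  kept (positions 1,3,...): 7 2 0 0 6 3 1 6 8 9 → sum 42
Total = 90.
90 mod 10 = 0, so the number is valid.

valid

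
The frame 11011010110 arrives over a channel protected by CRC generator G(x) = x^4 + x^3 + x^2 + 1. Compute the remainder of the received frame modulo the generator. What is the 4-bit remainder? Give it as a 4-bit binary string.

1000

Modulo-2 division of 11011010110 by 11101:
  pos 0: 11011 XOR 11101 = 00110
  pos 2: 11001 XOR 11101 = 00100
  pos 4: 10001 XOR 11101 = 01100
  pos 5: 11001 XOR 11101 = 00100
Remainder = 1000 (nonzero — an error is detected).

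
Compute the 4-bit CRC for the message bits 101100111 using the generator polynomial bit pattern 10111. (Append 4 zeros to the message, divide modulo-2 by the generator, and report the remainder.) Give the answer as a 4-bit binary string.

Append 4 zeros: 1011001110000. Divide by 10111 (XOR where the leading bit is 1):
  pos 0: 10110 XOR 10111 = 00001
  pos 4: 10111 XOR 10111 = 00000
Remainder (last 4 bits) = 0000. This is the CRC / FCS.

0000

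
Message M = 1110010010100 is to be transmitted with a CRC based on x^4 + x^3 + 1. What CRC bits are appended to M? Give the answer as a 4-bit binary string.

0011

Append 4 zeros: 11100100101000000. Divide by 11001 (XOR where the leading bit is 1):
  pos 0: 11100 XOR 11001 = 00101
  pos 2: 10110 XOR 11001 = 01111
  pos 3: 11110 XOR 11001 = 00111
  pos 5: 11110 XOR 11001 = 00111
  pos 7: 11110 XOR 11001 = 00111
  pos 9: 11100 XOR 11001 = 00101
  pos 11: 10100 XOR 11001 = 01101
  pos 12: 11010 XOR 11001 = 00011
Remainder (last 4 bits) = 0011. This is the CRC / FCS.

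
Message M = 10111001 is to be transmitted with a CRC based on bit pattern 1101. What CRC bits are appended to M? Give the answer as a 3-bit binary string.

101

Append 3 zeros: 10111001000. Divide by 1101 (XOR where the leading bit is 1):
  pos 0: 1011 XOR 1101 = 0110
  pos 1: 1101 XOR 1101 = 0000
  pos 7: 1000 XOR 1101 = 0101
Remainder (last 3 bits) = 101. This is the CRC / FCS.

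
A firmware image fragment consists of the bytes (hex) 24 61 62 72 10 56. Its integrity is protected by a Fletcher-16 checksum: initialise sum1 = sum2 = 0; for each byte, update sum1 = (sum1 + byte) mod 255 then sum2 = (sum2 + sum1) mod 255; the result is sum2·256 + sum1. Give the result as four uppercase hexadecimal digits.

Running sums (mod 255):
  after byte 0 (24): sum1=36, sum2=36
  after byte 1 (61): sum1=133, sum2=169
  after byte 2 (62): sum1=231, sum2=145
  after byte 3 (72): sum1=90, sum2=235
  after byte 4 (10): sum1=106, sum2=86
  after byte 5 (56): sum1=192, sum2=23
Checksum = sum2·256 + sum1 = 23·256 + 192 = 6080 = 0x17C0.

17C0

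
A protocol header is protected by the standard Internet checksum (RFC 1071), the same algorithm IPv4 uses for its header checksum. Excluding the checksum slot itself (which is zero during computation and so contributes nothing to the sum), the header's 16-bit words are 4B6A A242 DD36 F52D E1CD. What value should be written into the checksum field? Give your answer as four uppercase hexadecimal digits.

5E20

One's-complement addition (fold any carry out of bit 15 back into bit 0):
  0x4B6A + 0xA242 = 0x0EDAC
  0xEDAC + 0xDD36 = 0x1CAE2 → wrap carry → 0xCAE3
  0xCAE3 + 0xF52D = 0x1C010 → wrap carry → 0xC011
  0xC011 + 0xE1CD = 0x1A1DE → wrap carry → 0xA1DF
One's-complement sum = 0xA1DF.
Checksum = ~0xA1DF & 0xFFFF = 0x5E20.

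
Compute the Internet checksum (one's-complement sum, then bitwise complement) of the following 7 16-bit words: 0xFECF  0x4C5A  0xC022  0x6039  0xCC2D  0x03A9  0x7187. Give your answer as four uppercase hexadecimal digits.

One's-complement addition (fold any carry out of bit 15 back into bit 0):
  0xFECF + 0x4C5A = 0x14B29 → wrap carry → 0x4B2A
  0x4B2A + 0xC022 = 0x10B4C → wrap carry → 0x0B4D
  0x0B4D + 0x6039 = 0x06B86
  0x6B86 + 0xCC2D = 0x137B3 → wrap carry → 0x37B4
  0x37B4 + 0x03A9 = 0x03B5D
  0x3B5D + 0x7187 = 0x0ACE4
One's-complement sum = 0xACE4.
Checksum = ~0xACE4 & 0xFFFF = 0x531B.

531B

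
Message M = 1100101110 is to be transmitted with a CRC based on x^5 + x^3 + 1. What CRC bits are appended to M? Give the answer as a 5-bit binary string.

Append 5 zeros: 110010111000000. Divide by 101001 (XOR where the leading bit is 1):
  pos 0: 110010 XOR 101001 = 011011
  pos 1: 110111 XOR 101001 = 011110
  pos 2: 111101 XOR 101001 = 010100
  pos 3: 101001 XOR 101001 = 000000
Remainder (last 5 bits) = 00000. This is the CRC / FCS.

00000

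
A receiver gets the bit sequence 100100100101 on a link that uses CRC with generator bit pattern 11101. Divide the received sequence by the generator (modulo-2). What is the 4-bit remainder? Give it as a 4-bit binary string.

Modulo-2 division of 100100100101 by 11101:
  pos 0: 10010 XOR 11101 = 01111
  pos 1: 11110 XOR 11101 = 00011
  pos 4: 11100 XOR 11101 = 00001
Remainder = 1101 (nonzero — an error is detected).

1101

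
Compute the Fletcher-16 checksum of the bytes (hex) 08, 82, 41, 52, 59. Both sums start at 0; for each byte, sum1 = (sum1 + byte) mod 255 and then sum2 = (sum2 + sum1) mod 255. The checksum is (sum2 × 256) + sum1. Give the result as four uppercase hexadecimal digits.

Running sums (mod 255):
  after byte 0 (08): sum1=8, sum2=8
  after byte 1 (82): sum1=138, sum2=146
  after byte 2 (41): sum1=203, sum2=94
  after byte 3 (52): sum1=30, sum2=124
  after byte 4 (59): sum1=119, sum2=243
Checksum = sum2·256 + sum1 = 243·256 + 119 = 62327 = 0xF377.

F377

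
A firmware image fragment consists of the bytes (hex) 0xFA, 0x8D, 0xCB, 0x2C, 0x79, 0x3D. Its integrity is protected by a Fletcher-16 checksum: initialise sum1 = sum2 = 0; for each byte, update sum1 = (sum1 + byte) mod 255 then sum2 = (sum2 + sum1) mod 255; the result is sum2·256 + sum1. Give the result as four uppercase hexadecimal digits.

8937

Running sums (mod 255):
  after byte 0 (0xFA): sum1=250, sum2=250
  after byte 1 (0x8D): sum1=136, sum2=131
  after byte 2 (0xCB): sum1=84, sum2=215
  after byte 3 (0x2C): sum1=128, sum2=88
  after byte 4 (0x79): sum1=249, sum2=82
  after byte 5 (0x3D): sum1=55, sum2=137
Checksum = sum2·256 + sum1 = 137·256 + 55 = 35127 = 0x8937.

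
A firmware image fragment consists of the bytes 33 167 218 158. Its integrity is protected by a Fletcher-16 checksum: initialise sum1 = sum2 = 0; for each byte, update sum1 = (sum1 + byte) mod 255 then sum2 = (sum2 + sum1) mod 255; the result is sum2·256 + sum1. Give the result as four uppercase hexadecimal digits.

Running sums (mod 255):
  after byte 0 (33): sum1=33, sum2=33
  after byte 1 (167): sum1=200, sum2=233
  after byte 2 (218): sum1=163, sum2=141
  after byte 3 (158): sum1=66, sum2=207
Checksum = sum2·256 + sum1 = 207·256 + 66 = 53058 = 0xCF42.

CF42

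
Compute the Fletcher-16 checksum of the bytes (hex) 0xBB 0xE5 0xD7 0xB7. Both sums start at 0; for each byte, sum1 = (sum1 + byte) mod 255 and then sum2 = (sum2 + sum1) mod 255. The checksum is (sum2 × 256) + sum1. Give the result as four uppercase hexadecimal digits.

0831

Running sums (mod 255):
  after byte 0 (0xBB): sum1=187, sum2=187
  after byte 1 (0xE5): sum1=161, sum2=93
  after byte 2 (0xD7): sum1=121, sum2=214
  after byte 3 (0xB7): sum1=49, sum2=8
Checksum = sum2·256 + sum1 = 8·256 + 49 = 2097 = 0x0831.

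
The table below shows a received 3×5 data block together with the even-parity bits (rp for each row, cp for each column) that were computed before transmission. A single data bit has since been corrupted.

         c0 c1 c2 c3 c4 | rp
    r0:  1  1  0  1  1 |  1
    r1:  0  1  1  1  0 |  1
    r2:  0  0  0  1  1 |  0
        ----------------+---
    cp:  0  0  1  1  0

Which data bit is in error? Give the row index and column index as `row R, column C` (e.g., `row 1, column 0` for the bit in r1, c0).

row 0, column 0

Recompute each row's even parity and compare to rp:
  r0: data parity 0, sent rp 1 → mismatch
  r1: data parity 1, sent rp 1 → ok
  r2: data parity 0, sent rp 0 → ok
Recompute each column's even parity and compare to cp:
  c0: data parity 1, sent cp 0 → mismatch
  c1: data parity 0, sent cp 0 → ok
  c2: data parity 1, sent cp 1 → ok
  c3: data parity 1, sent cp 1 → ok
  c4: data parity 0, sent cp 0 → ok
Exactly one row (r0) and one column (c0) fail → the flipped bit is at their intersection.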